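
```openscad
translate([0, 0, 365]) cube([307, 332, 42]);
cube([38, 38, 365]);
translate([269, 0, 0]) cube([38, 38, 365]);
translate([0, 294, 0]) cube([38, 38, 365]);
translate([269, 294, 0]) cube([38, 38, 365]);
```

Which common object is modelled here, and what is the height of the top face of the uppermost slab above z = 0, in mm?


A stool. The seat height is 407 mm.

A 307×332×42 slab at z = 365 on four corner posts — a stool. The seat top is 365 + 42 = 407 mm.


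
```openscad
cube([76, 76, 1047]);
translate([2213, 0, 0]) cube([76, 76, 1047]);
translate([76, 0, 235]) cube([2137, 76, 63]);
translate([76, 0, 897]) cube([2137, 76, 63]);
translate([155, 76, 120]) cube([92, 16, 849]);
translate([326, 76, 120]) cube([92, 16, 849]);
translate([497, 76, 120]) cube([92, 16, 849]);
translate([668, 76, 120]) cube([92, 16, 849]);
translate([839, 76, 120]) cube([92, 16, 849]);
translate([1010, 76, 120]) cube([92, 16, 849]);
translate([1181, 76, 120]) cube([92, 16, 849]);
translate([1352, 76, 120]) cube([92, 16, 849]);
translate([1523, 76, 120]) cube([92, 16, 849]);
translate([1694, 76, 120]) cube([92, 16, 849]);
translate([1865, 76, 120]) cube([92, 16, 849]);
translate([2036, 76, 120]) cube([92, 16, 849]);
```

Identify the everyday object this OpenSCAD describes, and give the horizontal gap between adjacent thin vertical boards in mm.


A fence section. The picket gap is 79 mm.

Two posts, two rails, 12 pickets — a fence section. Span 2137 mm holds 12 pickets of 92 mm with 13 equal gaps: ⌊(2137 − 12·92) / 13⌋ = 79 mm.


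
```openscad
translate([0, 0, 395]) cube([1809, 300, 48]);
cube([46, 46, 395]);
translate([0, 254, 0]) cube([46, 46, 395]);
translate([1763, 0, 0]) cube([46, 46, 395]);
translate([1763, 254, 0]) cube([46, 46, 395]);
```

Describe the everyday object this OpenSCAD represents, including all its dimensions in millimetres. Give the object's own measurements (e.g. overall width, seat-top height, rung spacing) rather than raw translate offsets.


A long wooden bench with a 1809 mm (x) × 300 mm (y) seat, 48 mm thick, its top surface 443 mm above the floor. Four 46 mm square legs at the seat corners, flush with the edges, run from z = 0 to the seat underside.


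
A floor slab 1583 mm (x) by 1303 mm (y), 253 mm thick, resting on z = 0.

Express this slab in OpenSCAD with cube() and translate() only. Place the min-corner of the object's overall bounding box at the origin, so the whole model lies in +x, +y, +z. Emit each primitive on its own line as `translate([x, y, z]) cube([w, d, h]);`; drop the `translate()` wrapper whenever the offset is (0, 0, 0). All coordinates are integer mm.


cube([1583, 1303, 253]);


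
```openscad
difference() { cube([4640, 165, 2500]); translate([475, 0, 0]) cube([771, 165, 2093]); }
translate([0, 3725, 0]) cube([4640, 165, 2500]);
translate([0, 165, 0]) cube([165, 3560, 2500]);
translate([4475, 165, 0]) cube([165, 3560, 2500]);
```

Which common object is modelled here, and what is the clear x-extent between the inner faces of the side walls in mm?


A single room. The interior width is 4310 mm.

Four walls enclosing a rectangle with a door in the front wall — a room. Outside width 4640 minus two 165 mm walls gives 4310 mm.


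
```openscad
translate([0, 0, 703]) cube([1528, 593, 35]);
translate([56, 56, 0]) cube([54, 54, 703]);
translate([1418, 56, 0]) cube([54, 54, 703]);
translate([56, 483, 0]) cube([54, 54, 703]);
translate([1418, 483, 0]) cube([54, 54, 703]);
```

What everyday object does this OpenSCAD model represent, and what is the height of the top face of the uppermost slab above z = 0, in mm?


A table. The table height is 738 mm.

A 1528×593×35 slab sits at z = 703 on four 54 mm square posts — a table. The top surface is at 703 + 35 = 738 mm.


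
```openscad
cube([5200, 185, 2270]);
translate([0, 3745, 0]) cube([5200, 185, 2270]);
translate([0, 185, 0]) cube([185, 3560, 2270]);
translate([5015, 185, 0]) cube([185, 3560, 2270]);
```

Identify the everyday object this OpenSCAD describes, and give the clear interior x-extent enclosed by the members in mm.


A house (or room) frame. The interior width is 4830 mm.

Four 2270 mm walls enclosing a rectangle with no floor or roof — a room or house frame. Outside width is 5200 mm and wall thickness is 185 mm, so the interior width is 5200 − 2 × 185 = 4830 mm.


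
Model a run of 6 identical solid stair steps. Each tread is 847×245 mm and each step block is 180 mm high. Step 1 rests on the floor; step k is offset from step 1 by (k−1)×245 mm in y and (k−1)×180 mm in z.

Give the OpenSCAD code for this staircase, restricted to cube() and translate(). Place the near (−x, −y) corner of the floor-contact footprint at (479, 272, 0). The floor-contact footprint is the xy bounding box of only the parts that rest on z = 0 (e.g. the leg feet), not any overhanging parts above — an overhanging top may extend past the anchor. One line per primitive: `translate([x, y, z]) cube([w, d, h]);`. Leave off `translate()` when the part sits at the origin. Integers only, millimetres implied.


translate([479, 272, 0]) cube([847, 245, 180]);
translate([479, 517, 180]) cube([847, 245, 180]);
translate([479, 762, 360]) cube([847, 245, 180]);
translate([479, 1007, 540]) cube([847, 245, 180]);
translate([479, 1252, 720]) cube([847, 245, 180]);
translate([479, 1497, 900]) cube([847, 245, 180]);


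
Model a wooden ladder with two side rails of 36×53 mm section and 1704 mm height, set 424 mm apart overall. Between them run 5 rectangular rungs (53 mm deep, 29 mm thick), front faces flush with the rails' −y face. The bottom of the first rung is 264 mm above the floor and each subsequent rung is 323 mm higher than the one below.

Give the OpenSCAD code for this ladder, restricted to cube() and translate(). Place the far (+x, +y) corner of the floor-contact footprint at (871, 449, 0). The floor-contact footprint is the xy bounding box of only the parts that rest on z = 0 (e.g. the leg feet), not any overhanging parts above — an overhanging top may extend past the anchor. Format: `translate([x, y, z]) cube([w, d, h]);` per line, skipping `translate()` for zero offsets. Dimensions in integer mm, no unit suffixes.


translate([447, 396, 0]) cube([36, 53, 1704]);
translate([835, 396, 0]) cube([36, 53, 1704]);
translate([483, 396, 264]) cube([352, 53, 29]);
translate([483, 396, 587]) cube([352, 53, 29]);
translate([483, 396, 910]) cube([352, 53, 29]);
translate([483, 396, 1233]) cube([352, 53, 29]);
translate([483, 396, 1556]) cube([352, 53, 29]);


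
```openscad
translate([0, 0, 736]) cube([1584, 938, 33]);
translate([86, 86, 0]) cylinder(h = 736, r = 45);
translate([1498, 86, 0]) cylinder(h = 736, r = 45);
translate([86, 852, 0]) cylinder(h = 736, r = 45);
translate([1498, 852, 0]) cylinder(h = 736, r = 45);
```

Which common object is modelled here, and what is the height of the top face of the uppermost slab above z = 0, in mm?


A table. The table height is 769 mm.

A 1584×938×33 slab sits at z = 736 on four Ø90 mm round legs — a table. The top surface is at 736 + 33 = 769 mm.


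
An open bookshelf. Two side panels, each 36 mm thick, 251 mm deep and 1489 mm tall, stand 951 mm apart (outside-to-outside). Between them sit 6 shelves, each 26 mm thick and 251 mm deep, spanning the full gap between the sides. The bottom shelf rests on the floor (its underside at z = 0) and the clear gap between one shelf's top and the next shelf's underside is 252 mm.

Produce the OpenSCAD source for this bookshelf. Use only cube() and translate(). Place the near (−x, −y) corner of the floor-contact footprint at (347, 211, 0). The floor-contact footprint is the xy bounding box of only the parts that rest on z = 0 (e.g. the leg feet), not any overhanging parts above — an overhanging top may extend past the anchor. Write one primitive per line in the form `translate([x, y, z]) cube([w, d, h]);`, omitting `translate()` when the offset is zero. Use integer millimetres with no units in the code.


translate([347, 211, 0]) cube([36, 251, 1489]);
translate([1262, 211, 0]) cube([36, 251, 1489]);
translate([383, 211, 0]) cube([879, 251, 26]);
translate([383, 211, 278]) cube([879, 251, 26]);
translate([383, 211, 556]) cube([879, 251, 26]);
translate([383, 211, 834]) cube([879, 251, 26]);
translate([383, 211, 1112]) cube([879, 251, 26]);
translate([383, 211, 1390]) cube([879, 251, 26]);


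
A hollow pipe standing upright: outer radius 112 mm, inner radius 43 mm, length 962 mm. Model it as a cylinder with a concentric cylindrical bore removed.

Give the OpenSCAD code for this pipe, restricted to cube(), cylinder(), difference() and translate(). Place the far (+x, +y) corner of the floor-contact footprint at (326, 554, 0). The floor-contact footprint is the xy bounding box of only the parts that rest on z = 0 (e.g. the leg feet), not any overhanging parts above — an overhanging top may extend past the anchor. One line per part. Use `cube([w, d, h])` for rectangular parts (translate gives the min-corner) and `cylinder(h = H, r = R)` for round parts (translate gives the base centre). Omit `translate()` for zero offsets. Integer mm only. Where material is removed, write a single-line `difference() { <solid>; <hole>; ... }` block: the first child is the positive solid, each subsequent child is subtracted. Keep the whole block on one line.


difference() { translate([214, 442, 0]) cylinder(h = 962, r = 112); translate([214, 442, 0]) cylinder(h = 962, r = 43); }


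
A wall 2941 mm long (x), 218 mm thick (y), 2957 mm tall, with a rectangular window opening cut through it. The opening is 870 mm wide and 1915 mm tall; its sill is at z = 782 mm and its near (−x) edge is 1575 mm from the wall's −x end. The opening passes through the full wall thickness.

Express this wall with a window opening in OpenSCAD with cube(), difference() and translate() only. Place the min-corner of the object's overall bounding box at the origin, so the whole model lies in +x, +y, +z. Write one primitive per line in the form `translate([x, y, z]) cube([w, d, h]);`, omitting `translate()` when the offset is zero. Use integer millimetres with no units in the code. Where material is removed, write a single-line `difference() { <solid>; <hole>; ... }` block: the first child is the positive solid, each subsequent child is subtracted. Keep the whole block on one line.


difference() { cube([2941, 218, 2957]); translate([1575, 0, 782]) cube([870, 218, 1915]); }


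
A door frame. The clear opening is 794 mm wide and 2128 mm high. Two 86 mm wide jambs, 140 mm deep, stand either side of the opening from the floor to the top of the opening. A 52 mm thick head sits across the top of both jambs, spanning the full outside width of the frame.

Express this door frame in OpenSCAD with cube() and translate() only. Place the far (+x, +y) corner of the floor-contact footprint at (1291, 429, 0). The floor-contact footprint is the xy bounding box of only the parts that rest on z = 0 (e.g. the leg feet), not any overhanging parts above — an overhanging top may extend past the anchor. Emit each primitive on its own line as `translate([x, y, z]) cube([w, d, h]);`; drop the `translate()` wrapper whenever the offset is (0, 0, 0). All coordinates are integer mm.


translate([325, 289, 0]) cube([86, 140, 2128]);
translate([1205, 289, 0]) cube([86, 140, 2128]);
translate([325, 289, 2128]) cube([966, 140, 52]);


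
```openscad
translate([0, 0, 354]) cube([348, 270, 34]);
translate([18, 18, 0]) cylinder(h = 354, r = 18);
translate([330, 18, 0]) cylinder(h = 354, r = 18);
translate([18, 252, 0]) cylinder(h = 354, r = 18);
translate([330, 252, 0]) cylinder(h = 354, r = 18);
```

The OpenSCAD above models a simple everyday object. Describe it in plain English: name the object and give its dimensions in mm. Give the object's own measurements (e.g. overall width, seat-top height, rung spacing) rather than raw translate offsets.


A four-legged stool. The seat is a 348×270×34 mm slab whose top surface is at z = 388 mm; four round legs, each 36 mm in diameter, run from the floor (z = 0) to the underside of the seat, each leg's axis is inset half a diameter from the nearest pair of seat edges (so the leg's bounding box is flush with the corner).


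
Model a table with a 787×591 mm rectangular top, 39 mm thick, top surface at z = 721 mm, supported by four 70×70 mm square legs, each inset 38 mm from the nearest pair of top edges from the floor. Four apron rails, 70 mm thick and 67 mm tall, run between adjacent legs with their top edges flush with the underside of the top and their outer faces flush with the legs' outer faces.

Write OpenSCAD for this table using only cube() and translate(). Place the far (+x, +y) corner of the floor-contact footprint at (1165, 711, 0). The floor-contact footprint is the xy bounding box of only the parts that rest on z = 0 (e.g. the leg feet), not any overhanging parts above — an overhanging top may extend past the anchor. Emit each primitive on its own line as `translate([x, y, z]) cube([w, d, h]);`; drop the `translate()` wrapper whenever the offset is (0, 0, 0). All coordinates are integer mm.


translate([416, 158, 682]) cube([787, 591, 39]);
translate([454, 196, 0]) cube([70, 70, 682]);
translate([1095, 196, 0]) cube([70, 70, 682]);
translate([454, 641, 0]) cube([70, 70, 682]);
translate([1095, 641, 0]) cube([70, 70, 682]);
translate([524, 196, 615]) cube([571, 70, 67]);
translate([524, 641, 615]) cube([571, 70, 67]);
translate([454, 266, 615]) cube([70, 375, 67]);
translate([1095, 266, 615]) cube([70, 375, 67]);


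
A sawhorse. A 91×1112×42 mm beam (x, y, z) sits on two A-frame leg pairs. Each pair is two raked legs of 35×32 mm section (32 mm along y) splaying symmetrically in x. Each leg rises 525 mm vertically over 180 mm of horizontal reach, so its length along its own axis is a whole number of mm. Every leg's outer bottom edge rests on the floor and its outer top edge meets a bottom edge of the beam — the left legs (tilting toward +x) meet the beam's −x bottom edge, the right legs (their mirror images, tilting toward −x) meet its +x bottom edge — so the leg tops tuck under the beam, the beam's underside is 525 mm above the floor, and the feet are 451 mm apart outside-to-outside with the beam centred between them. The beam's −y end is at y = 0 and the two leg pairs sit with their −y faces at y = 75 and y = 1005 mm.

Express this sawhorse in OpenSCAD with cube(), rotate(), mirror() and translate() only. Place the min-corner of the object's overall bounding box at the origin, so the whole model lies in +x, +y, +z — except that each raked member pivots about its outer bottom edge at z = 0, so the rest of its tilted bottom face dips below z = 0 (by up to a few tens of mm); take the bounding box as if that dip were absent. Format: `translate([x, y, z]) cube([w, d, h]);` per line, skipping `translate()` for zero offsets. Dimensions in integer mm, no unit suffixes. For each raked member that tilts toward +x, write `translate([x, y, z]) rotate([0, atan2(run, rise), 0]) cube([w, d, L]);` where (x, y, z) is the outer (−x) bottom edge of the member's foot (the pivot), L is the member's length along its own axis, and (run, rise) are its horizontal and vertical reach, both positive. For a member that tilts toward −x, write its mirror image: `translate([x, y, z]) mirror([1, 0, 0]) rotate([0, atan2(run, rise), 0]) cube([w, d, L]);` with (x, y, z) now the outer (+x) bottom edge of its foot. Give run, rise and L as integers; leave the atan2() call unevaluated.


translate([180, 0, 525]) cube([91, 1112, 42]);
translate([0, 75, 0]) rotate([0, atan2(180, 525), 0]) cube([35, 32, 555]);
translate([451, 75, 0]) mirror([1, 0, 0]) rotate([0, atan2(180, 525), 0]) cube([35, 32, 555]);
translate([0, 1005, 0]) rotate([0, atan2(180, 525), 0]) cube([35, 32, 555]);
translate([451, 1005, 0]) mirror([1, 0, 0]) rotate([0, atan2(180, 525), 0]) cube([35, 32, 555]);


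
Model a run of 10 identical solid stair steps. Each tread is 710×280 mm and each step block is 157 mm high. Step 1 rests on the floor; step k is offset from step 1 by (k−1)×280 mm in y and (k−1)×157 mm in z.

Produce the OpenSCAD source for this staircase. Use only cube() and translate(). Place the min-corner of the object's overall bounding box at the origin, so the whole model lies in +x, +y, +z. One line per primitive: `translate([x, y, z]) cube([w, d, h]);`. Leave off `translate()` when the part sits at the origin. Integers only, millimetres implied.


cube([710, 280, 157]);
translate([0, 280, 157]) cube([710, 280, 157]);
translate([0, 560, 314]) cube([710, 280, 157]);
translate([0, 840, 471]) cube([710, 280, 157]);
translate([0, 1120, 628]) cube([710, 280, 157]);
translate([0, 1400, 785]) cube([710, 280, 157]);
translate([0, 1680, 942]) cube([710, 280, 157]);
translate([0, 1960, 1099]) cube([710, 280, 157]);
translate([0, 2240, 1256]) cube([710, 280, 157]);
translate([0, 2520, 1413]) cube([710, 280, 157]);


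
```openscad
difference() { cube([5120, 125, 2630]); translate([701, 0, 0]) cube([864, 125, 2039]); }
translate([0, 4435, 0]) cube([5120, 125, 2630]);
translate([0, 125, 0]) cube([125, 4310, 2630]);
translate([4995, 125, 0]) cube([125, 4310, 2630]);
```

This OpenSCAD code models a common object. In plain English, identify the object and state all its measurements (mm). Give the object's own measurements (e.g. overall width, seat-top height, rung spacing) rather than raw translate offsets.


A single room: four walls, each 2630 mm tall and 125 mm thick, enclosing an outside footprint 5120×4560 mm (x × y), no floor or roof. The front and back walls (−y and +y sides) run the full x-width; the side walls fit between their inner faces. A door opening 864 mm wide and 2039 mm tall is cut through the front wall from the floor up, its −x edge 701 mm from the wall's −x end.


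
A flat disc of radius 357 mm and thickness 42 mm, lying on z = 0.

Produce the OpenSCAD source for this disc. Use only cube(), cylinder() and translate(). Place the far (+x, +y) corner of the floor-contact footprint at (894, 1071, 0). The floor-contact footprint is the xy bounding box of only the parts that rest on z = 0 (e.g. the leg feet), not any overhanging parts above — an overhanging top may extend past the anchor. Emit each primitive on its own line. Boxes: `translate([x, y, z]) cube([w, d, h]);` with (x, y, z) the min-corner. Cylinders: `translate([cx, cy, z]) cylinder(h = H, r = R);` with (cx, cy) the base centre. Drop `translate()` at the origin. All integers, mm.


translate([537, 714, 0]) cylinder(h = 42, r = 357);


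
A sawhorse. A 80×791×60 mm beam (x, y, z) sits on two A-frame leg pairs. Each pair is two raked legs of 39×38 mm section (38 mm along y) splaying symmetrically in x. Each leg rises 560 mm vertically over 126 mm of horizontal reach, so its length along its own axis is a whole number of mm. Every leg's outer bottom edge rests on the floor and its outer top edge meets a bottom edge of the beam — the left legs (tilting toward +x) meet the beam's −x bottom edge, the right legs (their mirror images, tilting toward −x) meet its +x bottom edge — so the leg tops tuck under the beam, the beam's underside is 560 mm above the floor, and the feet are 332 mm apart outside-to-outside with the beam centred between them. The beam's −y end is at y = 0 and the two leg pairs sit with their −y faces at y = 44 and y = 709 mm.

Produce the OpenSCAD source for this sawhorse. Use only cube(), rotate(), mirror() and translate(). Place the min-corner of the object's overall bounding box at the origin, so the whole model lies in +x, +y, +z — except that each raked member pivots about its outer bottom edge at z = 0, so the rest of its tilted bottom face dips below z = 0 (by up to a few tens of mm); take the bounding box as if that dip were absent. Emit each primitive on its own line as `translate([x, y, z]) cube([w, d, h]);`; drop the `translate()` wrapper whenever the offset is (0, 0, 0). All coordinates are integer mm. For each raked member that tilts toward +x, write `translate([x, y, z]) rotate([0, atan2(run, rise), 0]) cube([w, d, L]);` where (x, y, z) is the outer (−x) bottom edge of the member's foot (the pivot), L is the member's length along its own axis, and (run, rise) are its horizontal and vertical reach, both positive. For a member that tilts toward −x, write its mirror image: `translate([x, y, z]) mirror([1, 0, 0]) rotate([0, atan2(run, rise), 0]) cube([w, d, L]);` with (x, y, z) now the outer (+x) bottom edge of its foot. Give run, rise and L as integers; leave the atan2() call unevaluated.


translate([126, 0, 560]) cube([80, 791, 60]);
translate([0, 44, 0]) rotate([0, atan2(126, 560), 0]) cube([39, 38, 574]);
translate([332, 44, 0]) mirror([1, 0, 0]) rotate([0, atan2(126, 560), 0]) cube([39, 38, 574]);
translate([0, 709, 0]) rotate([0, atan2(126, 560), 0]) cube([39, 38, 574]);
translate([332, 709, 0]) mirror([1, 0, 0]) rotate([0, atan2(126, 560), 0]) cube([39, 38, 574]);


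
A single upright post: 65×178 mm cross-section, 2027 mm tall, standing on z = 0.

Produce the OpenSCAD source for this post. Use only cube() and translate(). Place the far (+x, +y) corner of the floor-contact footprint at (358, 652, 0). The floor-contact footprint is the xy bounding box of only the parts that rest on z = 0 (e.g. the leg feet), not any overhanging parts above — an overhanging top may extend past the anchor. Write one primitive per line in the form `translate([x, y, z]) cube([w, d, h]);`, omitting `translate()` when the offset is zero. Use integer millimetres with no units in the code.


translate([293, 474, 0]) cube([65, 178, 2027]);


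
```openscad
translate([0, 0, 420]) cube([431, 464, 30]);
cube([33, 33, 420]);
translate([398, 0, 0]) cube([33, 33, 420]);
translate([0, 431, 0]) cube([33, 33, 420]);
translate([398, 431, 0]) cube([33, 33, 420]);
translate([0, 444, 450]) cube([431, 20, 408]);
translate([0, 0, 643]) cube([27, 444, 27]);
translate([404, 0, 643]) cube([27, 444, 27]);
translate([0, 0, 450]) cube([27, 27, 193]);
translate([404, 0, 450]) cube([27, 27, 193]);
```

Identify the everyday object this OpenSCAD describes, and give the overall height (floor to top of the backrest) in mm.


A chair. The overall height is 858 mm.

A slab on four corner posts with a tall panel at the back — a chair. The seat slab sits at z = 420 with thickness 30, and the 408 mm backrest starts at the seat top, so the overall height is 420 + 30 + 408 = 858 mm.


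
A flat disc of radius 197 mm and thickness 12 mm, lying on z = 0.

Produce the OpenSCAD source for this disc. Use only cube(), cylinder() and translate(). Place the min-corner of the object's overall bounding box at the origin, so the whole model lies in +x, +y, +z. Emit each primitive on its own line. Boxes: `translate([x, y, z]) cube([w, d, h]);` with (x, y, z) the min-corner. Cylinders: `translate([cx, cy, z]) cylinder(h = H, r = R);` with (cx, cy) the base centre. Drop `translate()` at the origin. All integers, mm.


translate([197, 197, 0]) cylinder(h = 12, r = 197);


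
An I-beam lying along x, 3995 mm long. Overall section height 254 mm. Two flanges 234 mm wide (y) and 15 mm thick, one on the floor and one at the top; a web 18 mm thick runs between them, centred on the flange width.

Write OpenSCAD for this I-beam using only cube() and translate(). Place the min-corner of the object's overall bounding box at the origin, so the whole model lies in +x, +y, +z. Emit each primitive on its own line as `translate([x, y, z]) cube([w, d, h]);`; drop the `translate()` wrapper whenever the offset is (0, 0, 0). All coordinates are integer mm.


cube([3995, 234, 15]);
translate([0, 108, 15]) cube([3995, 18, 224]);
translate([0, 0, 239]) cube([3995, 234, 15]);


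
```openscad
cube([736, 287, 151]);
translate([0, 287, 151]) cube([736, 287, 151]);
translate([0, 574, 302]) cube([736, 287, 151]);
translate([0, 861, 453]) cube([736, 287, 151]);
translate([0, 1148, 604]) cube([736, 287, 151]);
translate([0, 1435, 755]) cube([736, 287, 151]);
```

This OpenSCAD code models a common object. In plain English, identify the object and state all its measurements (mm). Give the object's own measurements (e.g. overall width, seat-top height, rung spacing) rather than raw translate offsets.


A straight staircase of 6 solid steps. Each step is 736 mm wide (x), 287 mm deep (y, the going) and 151 mm tall (the rise). The first step rests on the floor; each subsequent step sits one going further in +y and one rise higher in +z, directly behind and above the previous step with no overlap.


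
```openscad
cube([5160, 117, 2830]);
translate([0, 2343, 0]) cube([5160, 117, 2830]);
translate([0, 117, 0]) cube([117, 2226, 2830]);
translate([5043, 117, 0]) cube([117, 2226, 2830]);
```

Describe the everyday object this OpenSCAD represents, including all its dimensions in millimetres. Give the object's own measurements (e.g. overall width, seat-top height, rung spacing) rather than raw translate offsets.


The wall frame of a small rectangular building: four walls, each 2830 mm tall and 117 mm thick, enclosing a footprint 5160 mm (x) by 2460 mm (y) outside-to-outside, with no floor or roof. The front and back walls (the −y and +y sides) span the full width; the two side walls fit between them.


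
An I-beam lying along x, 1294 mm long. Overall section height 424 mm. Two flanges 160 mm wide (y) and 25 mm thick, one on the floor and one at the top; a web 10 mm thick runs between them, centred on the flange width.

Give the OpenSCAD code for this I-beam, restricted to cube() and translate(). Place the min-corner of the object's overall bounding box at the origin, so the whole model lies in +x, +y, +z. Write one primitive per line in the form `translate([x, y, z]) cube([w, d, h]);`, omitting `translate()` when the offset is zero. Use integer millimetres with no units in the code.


cube([1294, 160, 25]);
translate([0, 75, 25]) cube([1294, 10, 374]);
translate([0, 0, 399]) cube([1294, 160, 25]);


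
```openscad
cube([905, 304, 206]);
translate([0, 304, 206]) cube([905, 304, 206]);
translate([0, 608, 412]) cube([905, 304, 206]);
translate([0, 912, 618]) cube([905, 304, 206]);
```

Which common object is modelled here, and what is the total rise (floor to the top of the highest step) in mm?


A staircase. The total rise is 824 mm.

4 identical blocks, each offset up and back from the previous — a staircase. Each step is 206 mm tall and there are 4 of them, so the total rise is 4 × 206 = 824 mm.


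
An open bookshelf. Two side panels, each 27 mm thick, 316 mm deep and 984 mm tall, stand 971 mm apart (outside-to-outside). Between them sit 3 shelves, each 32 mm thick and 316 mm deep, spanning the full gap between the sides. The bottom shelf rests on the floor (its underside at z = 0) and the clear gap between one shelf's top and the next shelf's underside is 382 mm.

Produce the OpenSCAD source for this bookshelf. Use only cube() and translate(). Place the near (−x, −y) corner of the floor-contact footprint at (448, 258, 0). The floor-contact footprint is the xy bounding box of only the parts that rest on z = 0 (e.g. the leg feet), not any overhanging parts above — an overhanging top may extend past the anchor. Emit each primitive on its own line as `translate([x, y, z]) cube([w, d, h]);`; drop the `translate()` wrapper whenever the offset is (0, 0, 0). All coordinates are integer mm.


translate([448, 258, 0]) cube([27, 316, 984]);
translate([1392, 258, 0]) cube([27, 316, 984]);
translate([475, 258, 0]) cube([917, 316, 32]);
translate([475, 258, 414]) cube([917, 316, 32]);
translate([475, 258, 828]) cube([917, 316, 32]);


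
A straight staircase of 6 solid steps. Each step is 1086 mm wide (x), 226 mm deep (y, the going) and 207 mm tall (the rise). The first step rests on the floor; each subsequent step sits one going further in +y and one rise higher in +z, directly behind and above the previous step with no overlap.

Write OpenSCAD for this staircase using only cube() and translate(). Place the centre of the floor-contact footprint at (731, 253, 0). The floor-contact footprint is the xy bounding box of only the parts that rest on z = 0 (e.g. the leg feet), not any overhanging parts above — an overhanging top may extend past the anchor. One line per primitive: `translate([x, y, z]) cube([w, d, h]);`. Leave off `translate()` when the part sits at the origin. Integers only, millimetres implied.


translate([188, 140, 0]) cube([1086, 226, 207]);
translate([188, 366, 207]) cube([1086, 226, 207]);
translate([188, 592, 414]) cube([1086, 226, 207]);
translate([188, 818, 621]) cube([1086, 226, 207]);
translate([188, 1044, 828]) cube([1086, 226, 207]);
translate([188, 1270, 1035]) cube([1086, 226, 207]);


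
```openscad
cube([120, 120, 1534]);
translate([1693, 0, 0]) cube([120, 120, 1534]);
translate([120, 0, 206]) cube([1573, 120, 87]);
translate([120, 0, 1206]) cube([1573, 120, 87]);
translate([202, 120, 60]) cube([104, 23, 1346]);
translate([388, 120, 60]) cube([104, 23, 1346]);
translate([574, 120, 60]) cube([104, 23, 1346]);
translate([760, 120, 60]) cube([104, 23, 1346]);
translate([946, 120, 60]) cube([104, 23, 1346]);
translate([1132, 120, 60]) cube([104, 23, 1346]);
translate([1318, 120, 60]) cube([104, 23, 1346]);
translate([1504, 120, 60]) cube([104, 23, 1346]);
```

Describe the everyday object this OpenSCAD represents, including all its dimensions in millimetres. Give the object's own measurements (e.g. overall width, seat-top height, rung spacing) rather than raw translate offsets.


A fence section. Two 120×120 mm posts, 1534 mm tall, stand on the floor with a clear span of 1573 mm between their inner faces. Two horizontal rails of 120×87 mm section span the gap between the posts with their undersides at z = 206 mm and z = 1206 mm, flush with the posts' −y face. 8 pickets, each 104 mm wide, 23 mm thick and 1346 mm tall, are fixed to the +y face of the rails with their bottoms at z = 60 mm, spaced across the span with a 82 mm gap after the −x post and between neighbouring pickets, with 85 mm left before the +x post.


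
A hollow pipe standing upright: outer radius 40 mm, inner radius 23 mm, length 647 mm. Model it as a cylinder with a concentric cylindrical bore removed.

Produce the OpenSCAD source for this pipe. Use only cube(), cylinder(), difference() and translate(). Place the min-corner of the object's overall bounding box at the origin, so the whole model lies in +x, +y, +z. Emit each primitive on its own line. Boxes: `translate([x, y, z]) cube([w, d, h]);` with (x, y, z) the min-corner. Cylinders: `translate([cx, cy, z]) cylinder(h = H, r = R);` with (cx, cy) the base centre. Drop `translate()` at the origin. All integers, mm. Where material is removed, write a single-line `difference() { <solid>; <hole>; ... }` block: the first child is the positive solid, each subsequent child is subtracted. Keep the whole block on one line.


difference() { translate([40, 40, 0]) cylinder(h = 647, r = 40); translate([40, 40, 0]) cylinder(h = 647, r = 23); }


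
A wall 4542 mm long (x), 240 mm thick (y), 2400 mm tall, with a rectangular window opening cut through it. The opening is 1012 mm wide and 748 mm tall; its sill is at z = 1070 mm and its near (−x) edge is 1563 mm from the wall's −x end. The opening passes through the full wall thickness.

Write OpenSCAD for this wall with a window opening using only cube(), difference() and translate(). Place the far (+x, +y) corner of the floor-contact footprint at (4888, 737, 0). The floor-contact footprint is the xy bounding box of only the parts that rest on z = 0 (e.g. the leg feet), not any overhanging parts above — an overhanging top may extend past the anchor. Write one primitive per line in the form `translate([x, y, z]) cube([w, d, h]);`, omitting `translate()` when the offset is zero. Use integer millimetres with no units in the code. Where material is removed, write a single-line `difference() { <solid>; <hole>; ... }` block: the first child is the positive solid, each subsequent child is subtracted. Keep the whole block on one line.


difference() { translate([346, 497, 0]) cube([4542, 240, 2400]); translate([1909, 497, 1070]) cube([1012, 240, 748]); }


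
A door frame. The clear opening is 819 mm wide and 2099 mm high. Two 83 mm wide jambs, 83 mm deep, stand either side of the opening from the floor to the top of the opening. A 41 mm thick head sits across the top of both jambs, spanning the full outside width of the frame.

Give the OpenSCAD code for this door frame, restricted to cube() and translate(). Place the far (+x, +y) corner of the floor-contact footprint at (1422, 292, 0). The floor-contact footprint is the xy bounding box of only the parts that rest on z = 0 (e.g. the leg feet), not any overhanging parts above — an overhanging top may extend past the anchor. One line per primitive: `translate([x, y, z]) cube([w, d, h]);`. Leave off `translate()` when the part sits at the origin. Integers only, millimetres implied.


translate([437, 209, 0]) cube([83, 83, 2099]);
translate([1339, 209, 0]) cube([83, 83, 2099]);
translate([437, 209, 2099]) cube([985, 83, 41]);


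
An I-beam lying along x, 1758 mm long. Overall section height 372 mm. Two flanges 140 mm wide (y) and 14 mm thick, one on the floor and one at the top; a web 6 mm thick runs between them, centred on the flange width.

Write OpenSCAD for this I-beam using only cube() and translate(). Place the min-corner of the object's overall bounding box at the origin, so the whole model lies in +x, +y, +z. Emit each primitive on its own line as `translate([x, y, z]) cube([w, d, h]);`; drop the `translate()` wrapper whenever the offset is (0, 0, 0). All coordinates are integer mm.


cube([1758, 140, 14]);
translate([0, 67, 14]) cube([1758, 6, 344]);
translate([0, 0, 358]) cube([1758, 140, 14]);


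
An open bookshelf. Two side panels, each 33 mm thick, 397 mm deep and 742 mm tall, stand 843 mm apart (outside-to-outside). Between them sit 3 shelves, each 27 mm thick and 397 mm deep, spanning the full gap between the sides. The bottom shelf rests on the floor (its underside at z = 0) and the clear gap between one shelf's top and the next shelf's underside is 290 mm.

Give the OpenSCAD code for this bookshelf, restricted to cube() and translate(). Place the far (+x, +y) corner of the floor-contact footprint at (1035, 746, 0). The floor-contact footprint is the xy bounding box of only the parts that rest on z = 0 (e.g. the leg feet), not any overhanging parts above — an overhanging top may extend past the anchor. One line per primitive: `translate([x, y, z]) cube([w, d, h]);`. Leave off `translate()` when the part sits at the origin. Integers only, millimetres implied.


translate([192, 349, 0]) cube([33, 397, 742]);
translate([1002, 349, 0]) cube([33, 397, 742]);
translate([225, 349, 0]) cube([777, 397, 27]);
translate([225, 349, 317]) cube([777, 397, 27]);
translate([225, 349, 634]) cube([777, 397, 27]);


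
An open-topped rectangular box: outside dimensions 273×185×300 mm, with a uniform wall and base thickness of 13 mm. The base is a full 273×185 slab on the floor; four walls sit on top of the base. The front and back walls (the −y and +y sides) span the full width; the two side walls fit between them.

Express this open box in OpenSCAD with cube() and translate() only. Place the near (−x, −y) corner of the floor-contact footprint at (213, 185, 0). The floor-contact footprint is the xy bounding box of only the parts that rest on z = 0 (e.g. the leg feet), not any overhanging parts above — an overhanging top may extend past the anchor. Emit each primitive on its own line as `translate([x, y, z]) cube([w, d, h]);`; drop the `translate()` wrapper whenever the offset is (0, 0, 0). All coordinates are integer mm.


translate([213, 185, 0]) cube([273, 185, 13]);
translate([213, 185, 13]) cube([273, 13, 287]);
translate([213, 357, 13]) cube([273, 13, 287]);
translate([213, 198, 13]) cube([13, 159, 287]);
translate([473, 198, 13]) cube([13, 159, 287]);


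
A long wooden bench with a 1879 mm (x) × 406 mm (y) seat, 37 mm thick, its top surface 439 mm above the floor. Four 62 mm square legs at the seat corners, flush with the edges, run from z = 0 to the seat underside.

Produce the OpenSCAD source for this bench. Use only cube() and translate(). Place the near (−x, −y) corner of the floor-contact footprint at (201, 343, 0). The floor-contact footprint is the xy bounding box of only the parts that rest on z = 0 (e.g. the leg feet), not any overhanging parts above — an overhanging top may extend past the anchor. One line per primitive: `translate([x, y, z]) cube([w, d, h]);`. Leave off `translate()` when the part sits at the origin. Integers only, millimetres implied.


translate([201, 343, 402]) cube([1879, 406, 37]);
translate([201, 343, 0]) cube([62, 62, 402]);
translate([201, 687, 0]) cube([62, 62, 402]);
translate([2018, 343, 0]) cube([62, 62, 402]);
translate([2018, 687, 0]) cube([62, 62, 402]);


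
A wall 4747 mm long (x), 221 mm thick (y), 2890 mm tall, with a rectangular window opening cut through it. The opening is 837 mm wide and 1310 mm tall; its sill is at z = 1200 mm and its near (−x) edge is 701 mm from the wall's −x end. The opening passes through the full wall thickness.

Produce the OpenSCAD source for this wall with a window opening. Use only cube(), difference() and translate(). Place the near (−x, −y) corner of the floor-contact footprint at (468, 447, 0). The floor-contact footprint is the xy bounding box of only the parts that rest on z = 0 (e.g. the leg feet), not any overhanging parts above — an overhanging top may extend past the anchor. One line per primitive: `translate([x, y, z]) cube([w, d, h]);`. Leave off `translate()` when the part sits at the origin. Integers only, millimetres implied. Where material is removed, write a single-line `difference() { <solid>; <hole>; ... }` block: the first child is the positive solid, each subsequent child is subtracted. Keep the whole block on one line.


difference() { translate([468, 447, 0]) cube([4747, 221, 2890]); translate([1169, 447, 1200]) cube([837, 221, 1310]); }


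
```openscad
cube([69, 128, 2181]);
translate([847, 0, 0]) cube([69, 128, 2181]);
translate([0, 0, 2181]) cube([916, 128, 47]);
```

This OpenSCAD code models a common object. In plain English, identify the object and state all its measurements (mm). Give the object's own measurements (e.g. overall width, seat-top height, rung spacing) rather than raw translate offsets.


A door frame. The clear opening is 778 mm wide and 2181 mm high. Two 69 mm wide jambs, 128 mm deep, stand either side of the opening from the floor to the top of the opening. A 47 mm thick head sits across the top of both jambs, spanning the full outside width of the frame.


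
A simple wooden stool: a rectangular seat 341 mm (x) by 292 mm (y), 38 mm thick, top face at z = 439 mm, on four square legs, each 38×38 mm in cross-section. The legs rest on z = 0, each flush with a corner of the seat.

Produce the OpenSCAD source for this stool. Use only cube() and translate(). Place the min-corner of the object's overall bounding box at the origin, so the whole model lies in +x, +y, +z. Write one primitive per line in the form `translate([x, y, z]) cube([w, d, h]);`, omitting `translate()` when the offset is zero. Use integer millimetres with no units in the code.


translate([0, 0, 401]) cube([341, 292, 38]);
cube([38, 38, 401]);
translate([303, 0, 0]) cube([38, 38, 401]);
translate([0, 254, 0]) cube([38, 38, 401]);
translate([303, 254, 0]) cube([38, 38, 401]);


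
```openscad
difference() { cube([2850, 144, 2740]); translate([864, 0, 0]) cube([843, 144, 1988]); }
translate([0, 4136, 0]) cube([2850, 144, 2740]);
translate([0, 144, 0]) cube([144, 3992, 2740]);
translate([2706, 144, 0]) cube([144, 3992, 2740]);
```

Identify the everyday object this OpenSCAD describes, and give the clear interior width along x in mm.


A single room. The interior width is 2562 mm.

Four walls enclosing a rectangle with a door in the front wall — a room. Outside width 2850 minus two 144 mm walls gives 2562 mm.


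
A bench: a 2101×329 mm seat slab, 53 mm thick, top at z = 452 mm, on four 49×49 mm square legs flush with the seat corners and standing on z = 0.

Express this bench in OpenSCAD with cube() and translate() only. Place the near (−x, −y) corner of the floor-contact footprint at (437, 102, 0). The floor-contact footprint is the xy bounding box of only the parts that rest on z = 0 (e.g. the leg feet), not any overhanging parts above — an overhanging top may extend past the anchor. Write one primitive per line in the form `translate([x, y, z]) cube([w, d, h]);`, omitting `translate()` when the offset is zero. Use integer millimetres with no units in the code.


// leg_h = 452 − 53 = 399
translate([437, 102, 399]) cube([2101, 329, 53]);
translate([437, 102, 0]) cube([49, 49, 399]);
translate([437, 382, 0]) cube([49, 49, 399]);
translate([2489, 102, 0]) cube([49, 49, 399]);
translate([2489, 382, 0]) cube([49, 49, 399]);
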